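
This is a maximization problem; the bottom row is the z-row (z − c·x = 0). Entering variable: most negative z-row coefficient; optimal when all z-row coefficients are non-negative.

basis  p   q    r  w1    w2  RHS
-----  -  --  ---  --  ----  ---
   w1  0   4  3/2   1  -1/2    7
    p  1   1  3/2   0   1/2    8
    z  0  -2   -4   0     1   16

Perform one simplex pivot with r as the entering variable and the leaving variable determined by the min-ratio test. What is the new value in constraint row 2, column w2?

Ratio test on column r — row 1: 7/(3/2) = 14/3; row 2: 8/(3/2) = 16/3. Minimum is 14/3 at row 1 (w1 leaves); pivot element 3/2.
Divide row 1 by 3/2; eliminate column r from the other rows.
Row 2 update in column w2: 1/2 − (3/2)·(-1/3) = 1.

1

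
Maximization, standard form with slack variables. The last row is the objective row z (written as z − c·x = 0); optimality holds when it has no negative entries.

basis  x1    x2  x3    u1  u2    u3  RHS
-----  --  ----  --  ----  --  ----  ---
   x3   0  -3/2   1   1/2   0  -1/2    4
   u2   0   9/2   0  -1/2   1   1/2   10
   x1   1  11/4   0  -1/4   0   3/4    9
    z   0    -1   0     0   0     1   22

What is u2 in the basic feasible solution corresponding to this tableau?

u2 is basic (row 2); its value is the RHS of that row, 10.

10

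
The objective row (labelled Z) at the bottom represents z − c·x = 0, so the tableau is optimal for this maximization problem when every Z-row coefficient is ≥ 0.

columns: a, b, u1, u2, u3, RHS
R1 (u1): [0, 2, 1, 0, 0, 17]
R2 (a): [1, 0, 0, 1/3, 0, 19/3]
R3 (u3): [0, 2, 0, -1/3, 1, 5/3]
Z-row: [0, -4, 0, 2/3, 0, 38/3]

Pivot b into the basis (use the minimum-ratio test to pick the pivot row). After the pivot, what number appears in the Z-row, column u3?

Ratio test on column b — row 1: 17/2 = 17/2; row 2: entry 0 ≤ 0; row 3: (5/3)/2 = 5/6. Minimum is 5/6 at row 3 (u3 leaves); pivot element 2.
Divide row 3 by 2; eliminate column b from the other rows.
Z-row update in column u3: 0 − (-4)·(1/2) = 2.

2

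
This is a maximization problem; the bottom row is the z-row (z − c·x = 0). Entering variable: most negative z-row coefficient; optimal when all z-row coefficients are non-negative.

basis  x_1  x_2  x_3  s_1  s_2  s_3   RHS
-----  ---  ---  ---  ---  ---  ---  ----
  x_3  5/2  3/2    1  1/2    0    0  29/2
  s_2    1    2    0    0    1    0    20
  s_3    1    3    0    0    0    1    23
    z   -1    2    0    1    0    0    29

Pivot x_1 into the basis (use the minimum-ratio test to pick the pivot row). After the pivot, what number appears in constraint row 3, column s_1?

Ratio test on column x_1 — row 1: (29/2)/(5/2) = 29/5; row 2: 20/1 = 20; row 3: 23/1 = 23. Minimum is 29/5 at row 1 (x_3 leaves); pivot element 5/2.
Divide row 1 by 5/2; eliminate column x_1 from the other rows.
Row 3 update in column s_1: 0 − 1·(1/5) = -1/5.

-1/5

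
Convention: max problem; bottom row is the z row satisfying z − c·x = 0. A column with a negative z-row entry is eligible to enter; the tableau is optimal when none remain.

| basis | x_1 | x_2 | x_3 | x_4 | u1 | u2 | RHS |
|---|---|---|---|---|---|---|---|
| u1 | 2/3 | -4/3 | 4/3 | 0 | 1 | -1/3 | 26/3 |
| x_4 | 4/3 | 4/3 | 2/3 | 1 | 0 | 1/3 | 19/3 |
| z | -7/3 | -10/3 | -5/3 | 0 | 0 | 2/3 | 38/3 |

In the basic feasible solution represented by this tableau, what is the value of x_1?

0

x_1 is not in the basis, so in the current basic feasible solution x_1 = 0.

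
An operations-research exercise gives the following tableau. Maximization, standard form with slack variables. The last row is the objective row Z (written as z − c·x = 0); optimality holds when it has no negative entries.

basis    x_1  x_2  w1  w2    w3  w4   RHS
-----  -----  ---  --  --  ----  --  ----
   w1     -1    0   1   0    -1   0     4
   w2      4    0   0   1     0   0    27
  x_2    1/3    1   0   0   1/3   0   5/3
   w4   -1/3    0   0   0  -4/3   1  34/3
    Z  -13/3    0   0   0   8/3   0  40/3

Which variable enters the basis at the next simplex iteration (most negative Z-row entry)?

Negative Z-row entries: x_1: -13/3.
The most negative is -13/3 in column x_1, so x_1 enters.

x_1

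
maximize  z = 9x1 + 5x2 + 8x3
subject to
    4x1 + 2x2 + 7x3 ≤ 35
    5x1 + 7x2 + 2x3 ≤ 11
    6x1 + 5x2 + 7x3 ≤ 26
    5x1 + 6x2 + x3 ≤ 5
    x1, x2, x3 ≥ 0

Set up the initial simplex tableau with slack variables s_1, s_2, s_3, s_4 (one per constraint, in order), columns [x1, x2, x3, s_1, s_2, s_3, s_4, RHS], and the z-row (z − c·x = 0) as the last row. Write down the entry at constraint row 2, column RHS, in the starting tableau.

11

The RHS of constraint 2 is b_2 = 11.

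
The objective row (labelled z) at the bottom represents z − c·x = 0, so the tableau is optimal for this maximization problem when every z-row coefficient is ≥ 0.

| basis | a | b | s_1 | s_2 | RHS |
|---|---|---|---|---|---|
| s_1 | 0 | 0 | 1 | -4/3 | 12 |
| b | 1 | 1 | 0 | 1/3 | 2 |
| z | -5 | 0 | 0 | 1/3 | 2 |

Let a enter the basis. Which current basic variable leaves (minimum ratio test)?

b

Column a entries and ratios — s_1: 0 ≤ 0, skip; b: 2/1 = 2.
Smallest ratio is 2 in the row of b, so b leaves.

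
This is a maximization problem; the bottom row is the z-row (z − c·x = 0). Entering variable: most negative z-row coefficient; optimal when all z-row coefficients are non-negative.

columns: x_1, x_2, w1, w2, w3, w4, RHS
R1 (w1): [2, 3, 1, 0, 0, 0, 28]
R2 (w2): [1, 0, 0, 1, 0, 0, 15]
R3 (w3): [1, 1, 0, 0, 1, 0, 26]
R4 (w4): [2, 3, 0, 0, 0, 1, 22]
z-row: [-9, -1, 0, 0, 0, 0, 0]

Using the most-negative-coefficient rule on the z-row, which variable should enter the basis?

Negative z-row entries: x_1: -9, x_2: -1.
The most negative is -9 in column x_1, so x_1 enters.

x_1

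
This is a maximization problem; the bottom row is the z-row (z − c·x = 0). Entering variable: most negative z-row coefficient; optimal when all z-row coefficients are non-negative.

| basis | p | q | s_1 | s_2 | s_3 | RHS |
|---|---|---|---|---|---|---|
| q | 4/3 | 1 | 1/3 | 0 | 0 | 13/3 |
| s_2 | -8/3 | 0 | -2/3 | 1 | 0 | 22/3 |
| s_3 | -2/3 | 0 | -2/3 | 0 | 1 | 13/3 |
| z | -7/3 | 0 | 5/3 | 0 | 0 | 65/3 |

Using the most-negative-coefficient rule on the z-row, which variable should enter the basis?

Negative z-row entries: p: -7/3.
The most negative is -7/3 in column p, so p enters.

p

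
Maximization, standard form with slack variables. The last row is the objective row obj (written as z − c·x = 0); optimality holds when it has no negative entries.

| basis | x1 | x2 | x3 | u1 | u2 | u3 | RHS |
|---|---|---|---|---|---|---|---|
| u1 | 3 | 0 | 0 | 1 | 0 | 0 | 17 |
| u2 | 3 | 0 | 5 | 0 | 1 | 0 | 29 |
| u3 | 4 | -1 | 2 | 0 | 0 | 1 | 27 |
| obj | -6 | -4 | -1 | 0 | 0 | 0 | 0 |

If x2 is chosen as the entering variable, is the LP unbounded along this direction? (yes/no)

Every constraint-row entry in column x2 is ≤ 0, so increasing x2 is unbounded.

yes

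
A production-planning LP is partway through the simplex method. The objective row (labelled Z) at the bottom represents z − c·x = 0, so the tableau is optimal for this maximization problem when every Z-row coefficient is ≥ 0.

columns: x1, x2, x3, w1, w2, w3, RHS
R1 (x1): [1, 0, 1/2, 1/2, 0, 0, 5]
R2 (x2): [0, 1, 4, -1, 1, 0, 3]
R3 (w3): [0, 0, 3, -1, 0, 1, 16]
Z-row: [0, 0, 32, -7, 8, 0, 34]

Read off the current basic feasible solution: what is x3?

0

x3 is not in the basis, so in the current basic feasible solution x3 = 0.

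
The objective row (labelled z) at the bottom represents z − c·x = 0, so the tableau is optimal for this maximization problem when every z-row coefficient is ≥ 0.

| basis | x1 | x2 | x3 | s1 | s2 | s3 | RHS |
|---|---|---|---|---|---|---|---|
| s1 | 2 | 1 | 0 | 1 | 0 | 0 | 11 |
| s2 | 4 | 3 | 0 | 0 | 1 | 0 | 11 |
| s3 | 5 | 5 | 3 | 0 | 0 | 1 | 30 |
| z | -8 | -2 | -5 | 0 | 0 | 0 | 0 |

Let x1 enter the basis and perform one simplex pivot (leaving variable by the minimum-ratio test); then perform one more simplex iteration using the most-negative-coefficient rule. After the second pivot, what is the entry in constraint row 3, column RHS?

65/12

Ratio test on column x1 — row 1: 11/2 = 11/2; row 2: 11/4 = 11/4; row 3: 30/5 = 6. Minimum is 11/4 at row 2 (s2 leaves); pivot element 4.
Divide row 2 by 4; eliminate column x1 from the other rows.
Second iteration: most negative z-row entry is -5 in column x3, so x3 enters.
Ratio test on column x3 — row 1: entry 0 ≤ 0; row 2: entry 0 ≤ 0; row 3: (65/4)/3 = 65/12. Minimum is 65/12 at row 3 (s3 leaves); pivot element 3.
Divide row 3 by 3; eliminate column x3 from the other rows.
After both pivots, the entry at constraint row 3, column RHS is 65/12.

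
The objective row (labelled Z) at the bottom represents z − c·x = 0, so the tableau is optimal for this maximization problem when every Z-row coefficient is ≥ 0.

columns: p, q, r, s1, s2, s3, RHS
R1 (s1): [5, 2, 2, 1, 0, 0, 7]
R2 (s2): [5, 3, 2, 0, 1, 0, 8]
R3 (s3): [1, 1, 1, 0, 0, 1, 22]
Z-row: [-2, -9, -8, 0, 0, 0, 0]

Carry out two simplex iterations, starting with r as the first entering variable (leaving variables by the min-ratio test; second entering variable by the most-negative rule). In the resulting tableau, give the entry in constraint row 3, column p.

-3/2

Ratio test on column r — row 1: 7/2 = 7/2; row 2: 8/2 = 4; row 3: 22/1 = 22. Minimum is 7/2 at row 1 (s1 leaves); pivot element 2.
Divide row 1 by 2; eliminate column r from the other rows.
Second iteration: most negative Z-row entry is -1 in column q, so q enters.
Ratio test on column q — row 1: (7/2)/1 = 7/2; row 2: 1/1 = 1; row 3: entry 0 ≤ 0. Minimum is 1 at row 2 (s2 leaves); pivot element 1.
Divide row 2 by 1; eliminate column q from the other rows.
After both pivots, the entry at constraint row 3, column p is -3/2.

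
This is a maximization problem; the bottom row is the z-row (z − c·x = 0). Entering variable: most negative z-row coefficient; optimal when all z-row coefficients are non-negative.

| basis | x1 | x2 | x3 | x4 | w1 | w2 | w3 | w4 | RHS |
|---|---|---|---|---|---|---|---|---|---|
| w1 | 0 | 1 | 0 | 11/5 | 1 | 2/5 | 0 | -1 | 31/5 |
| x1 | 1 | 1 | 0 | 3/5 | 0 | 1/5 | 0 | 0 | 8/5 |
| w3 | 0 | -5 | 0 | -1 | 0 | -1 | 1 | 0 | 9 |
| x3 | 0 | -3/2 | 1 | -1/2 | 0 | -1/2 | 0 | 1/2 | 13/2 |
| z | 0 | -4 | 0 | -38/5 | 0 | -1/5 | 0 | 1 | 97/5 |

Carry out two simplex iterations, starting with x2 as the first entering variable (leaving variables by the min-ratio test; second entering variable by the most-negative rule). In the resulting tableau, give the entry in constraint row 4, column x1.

5/6

Ratio test on column x2 — row 1: (31/5)/1 = 31/5; row 2: (8/5)/1 = 8/5; row 3: entry -5 ≤ 0; row 4: entry -3/2 ≤ 0. Minimum is 8/5 at row 2 (x1 leaves); pivot element 1.
Divide row 2 by 1; eliminate column x2 from the other rows.
Second iteration: most negative z-row entry is -26/5 in column x4, so x4 enters.
Ratio test on column x4 — row 1: (23/5)/(8/5) = 23/8; row 2: (8/5)/(3/5) = 8/3; row 3: 17/2 = 17/2; row 4: (89/10)/(2/5) = 89/4. Minimum is 8/3 at row 2 (x2 leaves); pivot element 3/5.
Divide row 2 by 3/5; eliminate column x4 from the other rows.
After both pivots, the entry at constraint row 4, column x1 is 5/6.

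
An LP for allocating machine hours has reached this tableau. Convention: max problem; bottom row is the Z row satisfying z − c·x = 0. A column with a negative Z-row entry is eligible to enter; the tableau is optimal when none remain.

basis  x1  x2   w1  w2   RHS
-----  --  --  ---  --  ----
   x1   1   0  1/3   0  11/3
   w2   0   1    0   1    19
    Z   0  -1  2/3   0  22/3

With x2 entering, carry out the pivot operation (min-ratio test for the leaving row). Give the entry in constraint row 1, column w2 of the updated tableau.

0

Ratio test on column x2 — row 1: entry 0 ≤ 0; row 2: 19/1 = 19. Minimum is 19 at row 2 (w2 leaves); pivot element 1.
Divide row 2 by 1; eliminate column x2 from the other rows.
Row 1 update in column w2: 0 − 0·1 = 0.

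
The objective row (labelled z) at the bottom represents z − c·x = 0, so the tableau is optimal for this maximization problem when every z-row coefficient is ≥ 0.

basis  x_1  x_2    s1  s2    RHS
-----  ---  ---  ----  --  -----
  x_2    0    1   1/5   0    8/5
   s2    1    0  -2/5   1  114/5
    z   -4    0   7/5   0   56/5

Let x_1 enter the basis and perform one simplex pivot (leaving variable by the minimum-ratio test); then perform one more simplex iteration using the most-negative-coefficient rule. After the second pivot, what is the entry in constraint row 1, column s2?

Ratio test on column x_1 — row 1: entry 0 ≤ 0; row 2: (114/5)/1 = 114/5. Minimum is 114/5 at row 2 (s2 leaves); pivot element 1.
Divide row 2 by 1; eliminate column x_1 from the other rows.
Second iteration: most negative z-row entry is -1/5 in column s1, so s1 enters.
Ratio test on column s1 — row 1: (8/5)/(1/5) = 8; row 2: entry -2/5 ≤ 0. Minimum is 8 at row 1 (x_2 leaves); pivot element 1/5.
Divide row 1 by 1/5; eliminate column s1 from the other rows.
After both pivots, the entry at constraint row 1, column s2 is 0.

0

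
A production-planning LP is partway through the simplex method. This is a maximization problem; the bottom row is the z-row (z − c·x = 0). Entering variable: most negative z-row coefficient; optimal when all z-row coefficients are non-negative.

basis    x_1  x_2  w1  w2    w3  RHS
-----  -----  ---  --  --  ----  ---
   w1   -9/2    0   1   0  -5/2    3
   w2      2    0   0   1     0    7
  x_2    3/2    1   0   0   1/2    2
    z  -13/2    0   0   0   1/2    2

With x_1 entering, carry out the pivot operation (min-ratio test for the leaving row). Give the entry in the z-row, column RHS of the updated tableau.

Ratio test on column x_1 — row 1: entry -9/2 ≤ 0; row 2: 7/2 = 7/2; row 3: 2/(3/2) = 4/3. Minimum is 4/3 at row 3 (x_2 leaves); pivot element 3/2.
Divide row 3 by 3/2; eliminate column x_1 from the other rows.
z-row update in column RHS: 2 − (-13/2)·(4/3) = 32/3.

32/3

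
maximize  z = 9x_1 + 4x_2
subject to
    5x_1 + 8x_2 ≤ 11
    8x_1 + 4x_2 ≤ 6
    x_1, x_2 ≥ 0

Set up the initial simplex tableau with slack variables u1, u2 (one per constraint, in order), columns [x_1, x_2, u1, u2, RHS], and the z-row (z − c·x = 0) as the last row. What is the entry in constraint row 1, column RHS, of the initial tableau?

11

The RHS of constraint 1 is b_1 = 11.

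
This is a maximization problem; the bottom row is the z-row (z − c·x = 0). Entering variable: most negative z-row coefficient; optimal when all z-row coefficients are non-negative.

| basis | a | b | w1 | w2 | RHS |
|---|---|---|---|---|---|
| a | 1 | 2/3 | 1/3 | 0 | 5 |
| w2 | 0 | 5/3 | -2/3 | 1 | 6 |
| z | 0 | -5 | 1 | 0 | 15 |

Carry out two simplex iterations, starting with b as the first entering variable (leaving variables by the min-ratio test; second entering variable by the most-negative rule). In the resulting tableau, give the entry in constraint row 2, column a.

Ratio test on column b — row 1: 5/(2/3) = 15/2; row 2: 6/(5/3) = 18/5. Minimum is 18/5 at row 2 (w2 leaves); pivot element 5/3.
Divide row 2 by 5/3; eliminate column b from the other rows.
Second iteration: most negative z-row entry is -1 in column w1, so w1 enters.
Ratio test on column w1 — row 1: (13/5)/(3/5) = 13/3; row 2: entry -2/5 ≤ 0. Minimum is 13/3 at row 1 (a leaves); pivot element 3/5.
Divide row 1 by 3/5; eliminate column w1 from the other rows.
After both pivots, the entry at constraint row 2, column a is 2/3.

2/3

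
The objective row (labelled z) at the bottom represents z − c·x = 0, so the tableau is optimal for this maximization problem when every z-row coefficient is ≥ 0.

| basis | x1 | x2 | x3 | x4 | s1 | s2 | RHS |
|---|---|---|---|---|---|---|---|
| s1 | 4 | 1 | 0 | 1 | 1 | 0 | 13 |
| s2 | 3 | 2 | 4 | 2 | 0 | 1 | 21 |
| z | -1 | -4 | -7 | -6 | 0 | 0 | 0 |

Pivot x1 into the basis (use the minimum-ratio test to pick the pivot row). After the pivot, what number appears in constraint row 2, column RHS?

45/4

Ratio test on column x1 — row 1: 13/4 = 13/4; row 2: 21/3 = 7. Minimum is 13/4 at row 1 (s1 leaves); pivot element 4.
Divide row 1 by 4; eliminate column x1 from the other rows.
Row 2 update in column RHS: 21 − 3·(13/4) = 45/4.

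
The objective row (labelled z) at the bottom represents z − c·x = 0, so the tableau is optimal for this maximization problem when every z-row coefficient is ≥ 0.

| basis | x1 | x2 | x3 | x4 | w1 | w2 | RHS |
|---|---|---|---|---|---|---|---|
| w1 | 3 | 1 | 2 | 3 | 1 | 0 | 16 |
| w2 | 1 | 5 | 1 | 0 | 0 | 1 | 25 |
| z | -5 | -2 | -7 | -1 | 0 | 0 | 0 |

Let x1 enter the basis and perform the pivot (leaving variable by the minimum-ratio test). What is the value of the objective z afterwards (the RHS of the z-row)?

80/3

Ratio test on column x1 — row 1: 16/3 = 16/3; row 2: 25/1 = 25. Minimum is 16/3 at row 1 (w1 leaves); pivot element 3.
Pivot on row 1; the z-row RHS becomes 0 − (-5)·(16/3) = 80/3.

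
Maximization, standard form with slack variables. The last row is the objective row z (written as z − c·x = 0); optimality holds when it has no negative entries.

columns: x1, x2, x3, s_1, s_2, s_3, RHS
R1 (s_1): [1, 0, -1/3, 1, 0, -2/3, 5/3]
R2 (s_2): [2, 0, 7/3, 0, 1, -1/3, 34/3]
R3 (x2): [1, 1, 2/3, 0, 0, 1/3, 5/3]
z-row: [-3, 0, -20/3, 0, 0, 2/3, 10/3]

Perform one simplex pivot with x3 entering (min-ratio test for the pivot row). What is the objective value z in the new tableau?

20

Ratio test on column x3 — row 1: entry -1/3 ≤ 0; row 2: (34/3)/(7/3) = 34/7; row 3: (5/3)/(2/3) = 5/2. Minimum is 5/2 at row 3 (x2 leaves); pivot element 2/3.
Pivot on row 3; the z-row RHS becomes 10/3 − (-20/3)·(5/2) = 20.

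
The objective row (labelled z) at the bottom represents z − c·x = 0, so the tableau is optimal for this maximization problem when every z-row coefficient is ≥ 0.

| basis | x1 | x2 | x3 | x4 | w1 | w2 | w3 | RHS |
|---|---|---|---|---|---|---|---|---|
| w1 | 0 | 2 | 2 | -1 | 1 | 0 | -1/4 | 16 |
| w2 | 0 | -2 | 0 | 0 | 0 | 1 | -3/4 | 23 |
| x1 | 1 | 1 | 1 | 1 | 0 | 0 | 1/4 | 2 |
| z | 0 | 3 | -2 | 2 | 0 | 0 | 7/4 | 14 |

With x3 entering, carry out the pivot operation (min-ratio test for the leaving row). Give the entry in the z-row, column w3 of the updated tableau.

Ratio test on column x3 — row 1: 16/2 = 8; row 2: entry 0 ≤ 0; row 3: 2/1 = 2. Minimum is 2 at row 3 (x1 leaves); pivot element 1.
Divide row 3 by 1; eliminate column x3 from the other rows.
z-row update in column w3: 7/4 − (-2)·(1/4) = 9/4.

9/4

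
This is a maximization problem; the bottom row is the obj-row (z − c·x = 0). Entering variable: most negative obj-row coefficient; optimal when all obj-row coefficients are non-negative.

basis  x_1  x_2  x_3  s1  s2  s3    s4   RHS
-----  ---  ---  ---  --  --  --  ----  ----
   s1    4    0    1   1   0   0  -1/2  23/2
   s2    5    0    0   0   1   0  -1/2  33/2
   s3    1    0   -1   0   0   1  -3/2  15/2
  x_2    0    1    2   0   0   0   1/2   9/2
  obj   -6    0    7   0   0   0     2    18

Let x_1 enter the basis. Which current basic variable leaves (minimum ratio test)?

Column x_1 entries and ratios — s1: (23/2)/4 = 23/8; s2: (33/2)/5 = 33/10; s3: (15/2)/1 = 15/2; x_2: 0 ≤ 0, skip.
Smallest ratio is 23/8 in the row of s1, so s1 leaves.

s1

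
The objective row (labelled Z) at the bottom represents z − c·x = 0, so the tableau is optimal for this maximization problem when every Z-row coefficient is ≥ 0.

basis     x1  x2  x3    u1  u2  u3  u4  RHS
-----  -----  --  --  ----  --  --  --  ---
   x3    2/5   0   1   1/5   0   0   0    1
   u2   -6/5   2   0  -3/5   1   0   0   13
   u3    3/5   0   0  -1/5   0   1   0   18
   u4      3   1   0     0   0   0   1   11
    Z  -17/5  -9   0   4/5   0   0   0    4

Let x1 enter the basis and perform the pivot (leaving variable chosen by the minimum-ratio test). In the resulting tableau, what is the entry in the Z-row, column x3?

Ratio test on column x1 — row 1: 1/(2/5) = 5/2; row 2: entry -6/5 ≤ 0; row 3: 18/(3/5) = 30; row 4: 11/3 = 11/3. Minimum is 5/2 at row 1 (x3 leaves); pivot element 2/5.
Divide row 1 by 2/5; eliminate column x1 from the other rows.
Z-row update in column x3: 0 − (-17/5)·(5/2) = 17/2.

17/2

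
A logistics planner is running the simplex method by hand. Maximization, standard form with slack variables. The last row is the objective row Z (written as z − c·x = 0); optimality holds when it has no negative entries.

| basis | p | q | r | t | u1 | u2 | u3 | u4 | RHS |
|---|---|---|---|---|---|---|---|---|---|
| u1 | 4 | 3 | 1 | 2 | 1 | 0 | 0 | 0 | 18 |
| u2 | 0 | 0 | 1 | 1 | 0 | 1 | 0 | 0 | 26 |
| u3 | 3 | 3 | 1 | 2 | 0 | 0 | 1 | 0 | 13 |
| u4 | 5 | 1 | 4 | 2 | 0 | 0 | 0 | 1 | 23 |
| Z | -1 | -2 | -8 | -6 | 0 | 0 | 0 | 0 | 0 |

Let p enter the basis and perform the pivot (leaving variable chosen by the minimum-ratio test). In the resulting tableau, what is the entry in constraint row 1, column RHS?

Ratio test on column p — row 1: 18/4 = 9/2; row 2: entry 0 ≤ 0; row 3: 13/3 = 13/3; row 4: 23/5 = 23/5. Minimum is 13/3 at row 3 (u3 leaves); pivot element 3.
Divide row 3 by 3; eliminate column p from the other rows.
Row 1 update in column RHS: 18 − 4·(13/3) = 2/3.

2/3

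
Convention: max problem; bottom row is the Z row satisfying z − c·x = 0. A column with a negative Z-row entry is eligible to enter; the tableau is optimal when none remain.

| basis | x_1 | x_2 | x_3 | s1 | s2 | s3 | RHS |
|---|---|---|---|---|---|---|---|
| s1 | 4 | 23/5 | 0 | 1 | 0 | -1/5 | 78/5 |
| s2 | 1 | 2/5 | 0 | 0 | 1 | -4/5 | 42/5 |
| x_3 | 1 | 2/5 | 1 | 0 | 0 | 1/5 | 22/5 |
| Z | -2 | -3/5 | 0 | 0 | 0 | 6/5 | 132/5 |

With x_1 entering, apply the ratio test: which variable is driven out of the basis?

s1

Column x_1 entries and ratios — s1: (78/5)/4 = 39/10; s2: (42/5)/1 = 42/5; x_3: (22/5)/1 = 22/5.
Smallest ratio is 39/10 in the row of s1, so s1 leaves.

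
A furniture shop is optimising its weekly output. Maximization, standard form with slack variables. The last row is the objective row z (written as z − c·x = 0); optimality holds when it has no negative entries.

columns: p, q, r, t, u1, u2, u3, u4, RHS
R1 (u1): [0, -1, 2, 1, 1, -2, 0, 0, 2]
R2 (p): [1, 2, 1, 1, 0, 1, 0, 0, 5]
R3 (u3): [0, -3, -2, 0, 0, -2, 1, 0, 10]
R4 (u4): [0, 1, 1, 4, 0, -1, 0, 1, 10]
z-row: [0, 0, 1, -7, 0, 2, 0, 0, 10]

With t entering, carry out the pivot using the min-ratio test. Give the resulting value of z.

Ratio test on column t — row 1: 2/1 = 2; row 2: 5/1 = 5; row 3: entry 0 ≤ 0; row 4: 10/4 = 5/2. Minimum is 2 at row 1 (u1 leaves); pivot element 1.
Pivot on row 1; the z-row RHS becomes 10 − (-7)·2 = 24.

24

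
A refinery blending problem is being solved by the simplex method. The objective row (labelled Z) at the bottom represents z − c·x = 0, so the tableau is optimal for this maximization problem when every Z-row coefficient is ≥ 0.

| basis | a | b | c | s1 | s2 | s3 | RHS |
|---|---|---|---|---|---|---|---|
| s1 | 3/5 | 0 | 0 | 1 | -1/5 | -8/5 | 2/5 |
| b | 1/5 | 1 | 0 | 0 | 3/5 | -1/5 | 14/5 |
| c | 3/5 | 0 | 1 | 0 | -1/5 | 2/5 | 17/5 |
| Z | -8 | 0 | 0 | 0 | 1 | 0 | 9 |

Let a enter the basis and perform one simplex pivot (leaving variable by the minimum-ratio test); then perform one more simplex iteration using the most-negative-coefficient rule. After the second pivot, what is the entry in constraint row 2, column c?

Ratio test on column a — row 1: (2/5)/(3/5) = 2/3; row 2: (14/5)/(1/5) = 14; row 3: (17/5)/(3/5) = 17/3. Minimum is 2/3 at row 1 (s1 leaves); pivot element 3/5.
Divide row 1 by 3/5; eliminate column a from the other rows.
Second iteration: most negative Z-row entry is -64/3 in column s3, so s3 enters.
Ratio test on column s3 — row 1: entry -8/3 ≤ 0; row 2: (8/3)/(1/3) = 8; row 3: 3/2 = 3/2. Minimum is 3/2 at row 3 (c leaves); pivot element 2.
Divide row 3 by 2; eliminate column s3 from the other rows.
After both pivots, the entry at constraint row 2, column c is -1/6.

-1/6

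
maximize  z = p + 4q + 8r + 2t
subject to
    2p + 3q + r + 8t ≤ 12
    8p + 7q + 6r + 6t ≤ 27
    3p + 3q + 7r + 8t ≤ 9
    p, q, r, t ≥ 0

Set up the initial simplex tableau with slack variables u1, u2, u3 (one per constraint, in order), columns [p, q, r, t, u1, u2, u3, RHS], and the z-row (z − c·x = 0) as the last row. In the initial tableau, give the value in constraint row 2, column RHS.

27

The RHS of constraint 2 is b_2 = 27.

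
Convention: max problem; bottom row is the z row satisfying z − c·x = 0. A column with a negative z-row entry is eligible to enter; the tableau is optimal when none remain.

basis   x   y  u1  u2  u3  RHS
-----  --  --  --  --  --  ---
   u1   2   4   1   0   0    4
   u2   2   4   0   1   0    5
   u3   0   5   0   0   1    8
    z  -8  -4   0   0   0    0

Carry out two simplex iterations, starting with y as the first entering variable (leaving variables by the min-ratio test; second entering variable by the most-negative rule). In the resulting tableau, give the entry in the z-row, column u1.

Ratio test on column y — row 1: 4/4 = 1; row 2: 5/4 = 5/4; row 3: 8/5 = 8/5. Minimum is 1 at row 1 (u1 leaves); pivot element 4.
Divide row 1 by 4; eliminate column y from the other rows.
Second iteration: most negative z-row entry is -6 in column x, so x enters.
Ratio test on column x — row 1: 1/(1/2) = 2; row 2: entry 0 ≤ 0; row 3: entry -5/2 ≤ 0. Minimum is 2 at row 1 (y leaves); pivot element 1/2.
Divide row 1 by 1/2; eliminate column x from the other rows.
After both pivots, the entry at the z-row, column u1 is 4.

4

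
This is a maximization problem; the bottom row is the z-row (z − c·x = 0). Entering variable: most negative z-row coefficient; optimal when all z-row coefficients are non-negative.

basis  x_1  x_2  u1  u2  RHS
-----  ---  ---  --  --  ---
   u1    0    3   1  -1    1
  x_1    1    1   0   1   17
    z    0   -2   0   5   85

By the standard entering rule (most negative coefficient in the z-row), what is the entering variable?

Negative z-row entries: x_2: -2.
The most negative is -2 in column x_2, so x_2 enters.

x_2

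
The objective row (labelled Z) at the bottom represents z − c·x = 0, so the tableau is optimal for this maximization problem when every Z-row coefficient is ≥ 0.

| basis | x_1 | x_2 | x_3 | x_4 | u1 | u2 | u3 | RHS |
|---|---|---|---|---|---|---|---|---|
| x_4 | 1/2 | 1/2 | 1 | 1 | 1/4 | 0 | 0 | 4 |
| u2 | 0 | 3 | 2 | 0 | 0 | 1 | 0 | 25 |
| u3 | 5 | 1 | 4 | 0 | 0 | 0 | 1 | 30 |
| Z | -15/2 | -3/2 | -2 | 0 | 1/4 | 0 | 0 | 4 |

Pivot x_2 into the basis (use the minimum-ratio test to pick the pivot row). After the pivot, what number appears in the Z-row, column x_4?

Ratio test on column x_2 — row 1: 4/(1/2) = 8; row 2: 25/3 = 25/3; row 3: 30/1 = 30. Minimum is 8 at row 1 (x_4 leaves); pivot element 1/2.
Divide row 1 by 1/2; eliminate column x_2 from the other rows.
Z-row update in column x_4: 0 − (-3/2)·2 = 3.

3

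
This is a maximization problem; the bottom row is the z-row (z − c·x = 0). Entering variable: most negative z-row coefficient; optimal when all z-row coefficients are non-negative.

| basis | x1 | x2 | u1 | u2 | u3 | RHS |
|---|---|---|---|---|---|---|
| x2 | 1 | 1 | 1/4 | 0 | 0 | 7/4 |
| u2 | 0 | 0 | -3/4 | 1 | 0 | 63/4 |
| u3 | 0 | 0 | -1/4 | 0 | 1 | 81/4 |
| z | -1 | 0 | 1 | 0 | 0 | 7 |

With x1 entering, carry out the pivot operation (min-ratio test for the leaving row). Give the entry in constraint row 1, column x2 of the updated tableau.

Ratio test on column x1 — row 1: (7/4)/1 = 7/4; row 2: entry 0 ≤ 0; row 3: entry 0 ≤ 0. Minimum is 7/4 at row 1 (x2 leaves); pivot element 1.
Divide row 1 by 1; eliminate column x1 from the other rows.
In the new row 1, the x2 entry is the old entry divided by the pivot: 1/1 = 1.

1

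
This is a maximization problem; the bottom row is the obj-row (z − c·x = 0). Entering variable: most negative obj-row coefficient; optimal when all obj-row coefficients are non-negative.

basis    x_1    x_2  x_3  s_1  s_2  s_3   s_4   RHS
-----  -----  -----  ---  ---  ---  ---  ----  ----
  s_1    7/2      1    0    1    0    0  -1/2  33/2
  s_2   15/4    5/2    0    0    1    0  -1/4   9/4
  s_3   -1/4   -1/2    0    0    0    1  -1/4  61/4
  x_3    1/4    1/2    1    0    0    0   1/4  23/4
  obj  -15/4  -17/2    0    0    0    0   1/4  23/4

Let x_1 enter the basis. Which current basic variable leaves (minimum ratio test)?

s_2

Column x_1 entries and ratios — s_1: (33/2)/(7/2) = 33/7; s_2: (9/4)/(15/4) = 3/5; s_3: -1/4 ≤ 0, skip; x_3: (23/4)/(1/4) = 23.
Smallest ratio is 3/5 in the row of s_2, so s_2 leaves.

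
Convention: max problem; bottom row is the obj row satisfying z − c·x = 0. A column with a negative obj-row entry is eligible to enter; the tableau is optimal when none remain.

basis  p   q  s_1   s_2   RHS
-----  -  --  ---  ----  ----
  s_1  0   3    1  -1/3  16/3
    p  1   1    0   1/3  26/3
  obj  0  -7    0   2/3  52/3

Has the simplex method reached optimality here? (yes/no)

The obj-row has a negative entry -7 in column q, so it is not optimal.

no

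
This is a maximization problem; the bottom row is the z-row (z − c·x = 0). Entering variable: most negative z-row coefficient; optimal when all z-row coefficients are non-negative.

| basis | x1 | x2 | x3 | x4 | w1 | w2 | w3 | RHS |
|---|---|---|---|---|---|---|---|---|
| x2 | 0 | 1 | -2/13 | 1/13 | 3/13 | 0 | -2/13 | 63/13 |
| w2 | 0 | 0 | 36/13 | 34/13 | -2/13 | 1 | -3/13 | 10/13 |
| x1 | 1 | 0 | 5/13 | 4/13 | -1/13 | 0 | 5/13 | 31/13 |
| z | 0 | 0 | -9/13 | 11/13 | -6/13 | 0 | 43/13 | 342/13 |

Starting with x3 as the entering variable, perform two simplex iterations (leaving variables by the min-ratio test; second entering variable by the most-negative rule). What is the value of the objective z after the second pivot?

75/2

Ratio test on column x3 — row 1: entry -2/13 ≤ 0; row 2: (10/13)/(36/13) = 5/18; row 3: (31/13)/(5/13) = 31/5. Minimum is 5/18 at row 2 (w2 leaves); pivot element 36/13.
Pivot on row 2; the z-row RHS becomes 342/13 − (-9/13)·(5/18) = 53/2.
Next entering variable (most negative z-row entry -1/2): w1.
Ratio test on column w1 — row 1: (44/9)/(2/9) = 22; row 2: entry -1/18 ≤ 0; row 3: entry -1/18 ≤ 0. Minimum is 22 at row 1 (x2 leaves); pivot element 2/9.
After the second pivot the z-row RHS is 53/2 − (-1/2)·22 = 75/2.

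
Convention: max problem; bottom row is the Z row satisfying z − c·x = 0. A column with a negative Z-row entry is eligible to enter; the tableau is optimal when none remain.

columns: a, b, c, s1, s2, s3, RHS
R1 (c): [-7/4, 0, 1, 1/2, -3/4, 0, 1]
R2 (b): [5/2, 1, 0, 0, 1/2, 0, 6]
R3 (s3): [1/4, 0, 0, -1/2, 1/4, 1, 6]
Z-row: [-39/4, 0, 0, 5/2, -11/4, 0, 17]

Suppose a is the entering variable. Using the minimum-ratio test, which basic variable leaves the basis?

Column a entries and ratios — c: -7/4 ≤ 0, skip; b: 6/(5/2) = 12/5; s3: 6/(1/4) = 24.
Smallest ratio is 12/5 in the row of b, so b leaves.

b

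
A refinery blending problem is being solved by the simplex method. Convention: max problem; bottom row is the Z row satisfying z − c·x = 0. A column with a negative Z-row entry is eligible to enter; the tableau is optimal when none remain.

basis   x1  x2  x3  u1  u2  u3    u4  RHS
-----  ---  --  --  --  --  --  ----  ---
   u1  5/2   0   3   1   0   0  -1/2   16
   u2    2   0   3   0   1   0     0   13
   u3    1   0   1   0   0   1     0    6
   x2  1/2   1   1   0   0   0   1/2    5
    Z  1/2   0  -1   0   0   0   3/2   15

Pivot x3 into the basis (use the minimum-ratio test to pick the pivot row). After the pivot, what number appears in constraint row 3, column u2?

-1/3

Ratio test on column x3 — row 1: 16/3 = 16/3; row 2: 13/3 = 13/3; row 3: 6/1 = 6; row 4: 5/1 = 5. Minimum is 13/3 at row 2 (u2 leaves); pivot element 3.
Divide row 2 by 3; eliminate column x3 from the other rows.
Row 3 update in column u2: 0 − 1·(1/3) = -1/3.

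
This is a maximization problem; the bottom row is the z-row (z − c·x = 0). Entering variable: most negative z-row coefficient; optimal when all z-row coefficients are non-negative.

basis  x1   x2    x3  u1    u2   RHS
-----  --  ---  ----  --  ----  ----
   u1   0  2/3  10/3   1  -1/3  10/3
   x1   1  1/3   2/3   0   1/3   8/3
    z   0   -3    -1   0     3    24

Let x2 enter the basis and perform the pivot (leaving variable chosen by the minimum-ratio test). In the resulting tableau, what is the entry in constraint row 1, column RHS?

Ratio test on column x2 — row 1: (10/3)/(2/3) = 5; row 2: (8/3)/(1/3) = 8. Minimum is 5 at row 1 (u1 leaves); pivot element 2/3.
Divide row 1 by 2/3; eliminate column x2 from the other rows.
In the new row 1, the RHS entry is the old entry divided by the pivot: (10/3)/(2/3) = 5.

5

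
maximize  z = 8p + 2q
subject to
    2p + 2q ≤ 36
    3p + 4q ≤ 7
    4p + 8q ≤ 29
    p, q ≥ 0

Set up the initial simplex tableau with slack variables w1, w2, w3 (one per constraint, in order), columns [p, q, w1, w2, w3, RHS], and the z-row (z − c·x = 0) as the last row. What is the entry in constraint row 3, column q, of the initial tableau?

8

Constraint 3 has coefficient 8 on q.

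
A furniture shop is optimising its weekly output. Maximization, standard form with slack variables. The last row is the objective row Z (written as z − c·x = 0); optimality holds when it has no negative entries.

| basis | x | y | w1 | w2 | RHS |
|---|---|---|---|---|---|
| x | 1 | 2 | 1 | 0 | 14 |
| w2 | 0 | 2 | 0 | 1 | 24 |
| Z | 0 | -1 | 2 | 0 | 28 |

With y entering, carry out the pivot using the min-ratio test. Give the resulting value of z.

Ratio test on column y — row 1: 14/2 = 7; row 2: 24/2 = 12. Minimum is 7 at row 1 (x leaves); pivot element 2.
Pivot on row 1; the Z-row RHS becomes 28 − (-1)·7 = 35.

35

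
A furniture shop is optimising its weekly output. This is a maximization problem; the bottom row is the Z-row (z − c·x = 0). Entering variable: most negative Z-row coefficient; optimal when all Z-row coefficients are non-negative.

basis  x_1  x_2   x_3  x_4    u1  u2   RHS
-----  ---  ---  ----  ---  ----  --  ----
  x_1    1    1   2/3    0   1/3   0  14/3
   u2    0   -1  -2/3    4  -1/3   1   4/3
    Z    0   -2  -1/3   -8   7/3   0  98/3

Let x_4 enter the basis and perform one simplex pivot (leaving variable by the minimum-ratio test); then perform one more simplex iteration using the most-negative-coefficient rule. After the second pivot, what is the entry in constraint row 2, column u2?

Ratio test on column x_4 — row 1: entry 0 ≤ 0; row 2: (4/3)/4 = 1/3. Minimum is 1/3 at row 2 (u2 leaves); pivot element 4.
Divide row 2 by 4; eliminate column x_4 from the other rows.
Second iteration: most negative Z-row entry is -4 in column x_2, so x_2 enters.
Ratio test on column x_2 — row 1: (14/3)/1 = 14/3; row 2: entry -1/4 ≤ 0. Minimum is 14/3 at row 1 (x_1 leaves); pivot element 1.
Divide row 1 by 1; eliminate column x_2 from the other rows.
After both pivots, the entry at constraint row 2, column u2 is 1/4.

1/4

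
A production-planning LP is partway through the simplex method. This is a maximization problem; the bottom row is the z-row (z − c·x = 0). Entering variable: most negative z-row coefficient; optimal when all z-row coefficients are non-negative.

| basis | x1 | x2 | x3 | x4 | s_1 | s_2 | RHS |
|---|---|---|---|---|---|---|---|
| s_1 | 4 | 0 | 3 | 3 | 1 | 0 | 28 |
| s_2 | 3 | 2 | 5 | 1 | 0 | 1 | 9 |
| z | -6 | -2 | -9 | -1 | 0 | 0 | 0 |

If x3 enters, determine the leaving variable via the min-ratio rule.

Column x3 entries and ratios — s_1: 28/3 = 28/3; s_2: 9/5 = 9/5.
Smallest ratio is 9/5 in the row of s_2, so s_2 leaves.

s_2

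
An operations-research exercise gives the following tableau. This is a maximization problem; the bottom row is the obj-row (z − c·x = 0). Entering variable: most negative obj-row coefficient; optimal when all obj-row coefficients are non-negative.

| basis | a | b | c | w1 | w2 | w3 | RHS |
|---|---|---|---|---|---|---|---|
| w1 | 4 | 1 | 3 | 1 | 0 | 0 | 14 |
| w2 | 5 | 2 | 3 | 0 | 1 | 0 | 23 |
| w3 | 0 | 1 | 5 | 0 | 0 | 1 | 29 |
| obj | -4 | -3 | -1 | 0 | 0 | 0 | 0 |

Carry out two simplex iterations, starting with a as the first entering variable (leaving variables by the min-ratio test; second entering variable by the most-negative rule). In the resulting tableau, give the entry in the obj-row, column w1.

-7/3

Ratio test on column a — row 1: 14/4 = 7/2; row 2: 23/5 = 23/5; row 3: entry 0 ≤ 0. Minimum is 7/2 at row 1 (w1 leaves); pivot element 4.
Divide row 1 by 4; eliminate column a from the other rows.
Second iteration: most negative obj-row entry is -2 in column b, so b enters.
Ratio test on column b — row 1: (7/2)/(1/4) = 14; row 2: (11/2)/(3/4) = 22/3; row 3: 29/1 = 29. Minimum is 22/3 at row 2 (w2 leaves); pivot element 3/4.
Divide row 2 by 3/4; eliminate column b from the other rows.
After both pivots, the entry at the obj-row, column w1 is -7/3.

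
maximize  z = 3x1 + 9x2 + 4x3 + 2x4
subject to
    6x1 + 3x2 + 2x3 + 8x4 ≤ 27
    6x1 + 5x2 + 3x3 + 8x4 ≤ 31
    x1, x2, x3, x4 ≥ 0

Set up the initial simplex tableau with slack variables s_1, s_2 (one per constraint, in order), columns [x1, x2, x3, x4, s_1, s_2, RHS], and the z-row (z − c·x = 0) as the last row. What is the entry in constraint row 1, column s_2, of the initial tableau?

Slack s_2 belongs to constraint 2; its column is the unit vector e_2, so the entry in row 1 is 0.

0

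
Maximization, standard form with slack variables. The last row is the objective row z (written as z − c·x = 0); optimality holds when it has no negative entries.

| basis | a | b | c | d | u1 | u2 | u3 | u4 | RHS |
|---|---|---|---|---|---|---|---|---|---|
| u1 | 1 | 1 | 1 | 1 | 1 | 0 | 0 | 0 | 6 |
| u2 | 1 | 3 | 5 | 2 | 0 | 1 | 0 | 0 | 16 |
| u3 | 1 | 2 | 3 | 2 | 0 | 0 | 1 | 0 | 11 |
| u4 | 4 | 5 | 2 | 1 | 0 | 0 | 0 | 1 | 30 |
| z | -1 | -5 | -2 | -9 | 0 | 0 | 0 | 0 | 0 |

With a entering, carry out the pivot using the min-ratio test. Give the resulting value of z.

Ratio test on column a — row 1: 6/1 = 6; row 2: 16/1 = 16; row 3: 11/1 = 11; row 4: 30/4 = 15/2. Minimum is 6 at row 1 (u1 leaves); pivot element 1.
Pivot on row 1; the z-row RHS becomes 0 − (-1)·6 = 6.

6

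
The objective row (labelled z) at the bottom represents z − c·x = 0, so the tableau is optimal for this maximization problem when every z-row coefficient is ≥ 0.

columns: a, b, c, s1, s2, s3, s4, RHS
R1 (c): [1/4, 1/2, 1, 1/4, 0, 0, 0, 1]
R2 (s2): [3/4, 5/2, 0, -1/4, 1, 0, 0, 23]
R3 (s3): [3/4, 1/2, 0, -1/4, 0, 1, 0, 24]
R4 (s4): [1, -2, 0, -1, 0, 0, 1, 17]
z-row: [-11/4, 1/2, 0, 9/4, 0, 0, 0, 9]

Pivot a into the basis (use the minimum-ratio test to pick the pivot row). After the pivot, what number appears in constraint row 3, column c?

-3

Ratio test on column a — row 1: 1/(1/4) = 4; row 2: 23/(3/4) = 92/3; row 3: 24/(3/4) = 32; row 4: 17/1 = 17. Minimum is 4 at row 1 (c leaves); pivot element 1/4.
Divide row 1 by 1/4; eliminate column a from the other rows.
Row 3 update in column c: 0 − (3/4)·4 = -3.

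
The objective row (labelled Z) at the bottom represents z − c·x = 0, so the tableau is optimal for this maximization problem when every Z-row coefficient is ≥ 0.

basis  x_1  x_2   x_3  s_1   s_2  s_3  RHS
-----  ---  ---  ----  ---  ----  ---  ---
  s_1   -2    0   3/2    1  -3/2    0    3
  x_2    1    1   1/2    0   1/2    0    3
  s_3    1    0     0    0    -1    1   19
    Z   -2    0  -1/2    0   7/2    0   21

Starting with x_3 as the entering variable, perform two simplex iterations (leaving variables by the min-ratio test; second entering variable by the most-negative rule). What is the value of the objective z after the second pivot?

Ratio test on column x_3 — row 1: 3/(3/2) = 2; row 2: 3/(1/2) = 6; row 3: entry 0 ≤ 0. Minimum is 2 at row 1 (s_1 leaves); pivot element 3/2.
Pivot on row 1; the Z-row RHS becomes 21 − (-1/2)·2 = 22.
Next entering variable (most negative Z-row entry -8/3): x_1.
Ratio test on column x_1 — row 1: entry -4/3 ≤ 0; row 2: 2/(5/3) = 6/5; row 3: 19/1 = 19. Minimum is 6/5 at row 2 (x_2 leaves); pivot element 5/3.
After the second pivot the Z-row RHS is 22 − (-8/3)·(6/5) = 126/5.

126/5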